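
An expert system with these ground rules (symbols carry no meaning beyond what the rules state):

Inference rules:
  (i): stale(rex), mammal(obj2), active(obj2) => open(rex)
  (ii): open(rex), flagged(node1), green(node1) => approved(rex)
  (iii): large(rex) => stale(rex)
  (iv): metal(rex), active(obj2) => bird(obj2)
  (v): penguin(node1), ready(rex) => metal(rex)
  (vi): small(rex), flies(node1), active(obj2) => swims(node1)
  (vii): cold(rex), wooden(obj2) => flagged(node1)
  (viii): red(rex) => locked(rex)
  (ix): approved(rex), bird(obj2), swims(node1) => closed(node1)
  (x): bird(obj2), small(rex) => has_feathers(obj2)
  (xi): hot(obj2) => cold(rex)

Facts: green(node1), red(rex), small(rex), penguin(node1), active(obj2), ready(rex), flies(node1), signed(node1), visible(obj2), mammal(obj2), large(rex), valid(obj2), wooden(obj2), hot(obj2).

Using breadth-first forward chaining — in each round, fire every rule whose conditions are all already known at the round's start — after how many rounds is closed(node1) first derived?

Round 1: (iii) [large(rex) => stale(rex)]; (v) [penguin(node1), ready(rex) => metal(rex)]; (vi) [small(rex), flies(node1), active(obj2) => swims(node1)]; (viii) [red(rex) => locked(rex)]; (xi) [hot(obj2) => cold(rex)]. New: stale(rex), metal(rex), swims(node1), locked(rex), cold(rex).
Round 2: (i) [stale(rex), mammal(obj2), active(obj2) => open(rex)]; (iv) [metal(rex), active(obj2) => bird(obj2)]; (vii) [cold(rex), wooden(obj2) => flagged(node1)]. New: open(rex), bird(obj2), flagged(node1).
Round 3: (ii) [open(rex), flagged(node1), green(node1) => approved(rex)]; (x) [bird(obj2), small(rex) => has_feathers(obj2)]. New: approved(rex), has_feathers(obj2).
Round 4: (ix) [approved(rex), bird(obj2), swims(node1) => closed(node1)]. New: closed(node1).
closed(node1) first appears in round 4.

4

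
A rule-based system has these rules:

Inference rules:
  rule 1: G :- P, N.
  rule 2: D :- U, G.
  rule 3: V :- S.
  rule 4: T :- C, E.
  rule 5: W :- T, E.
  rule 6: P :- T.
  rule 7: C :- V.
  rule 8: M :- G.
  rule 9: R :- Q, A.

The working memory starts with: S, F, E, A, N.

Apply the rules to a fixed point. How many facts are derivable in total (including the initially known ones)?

12

Round 1: rule 3 [V :- S.]. New: V.
Round 2: rule 7 [C :- V.]. New: C.
Round 3: rule 4 [T :- C, E.]. New: T.
Round 4: rule 5 [W :- T, E.]; rule 6 [P :- T.]. New: W, P.
Round 5: rule 1 [G :- P, N.]. New: G.
Round 6: rule 8 [M :- G.]. New: M.
Closure: {A, C, E, F, G, M, N, P, S, T, V, W} — 12 facts.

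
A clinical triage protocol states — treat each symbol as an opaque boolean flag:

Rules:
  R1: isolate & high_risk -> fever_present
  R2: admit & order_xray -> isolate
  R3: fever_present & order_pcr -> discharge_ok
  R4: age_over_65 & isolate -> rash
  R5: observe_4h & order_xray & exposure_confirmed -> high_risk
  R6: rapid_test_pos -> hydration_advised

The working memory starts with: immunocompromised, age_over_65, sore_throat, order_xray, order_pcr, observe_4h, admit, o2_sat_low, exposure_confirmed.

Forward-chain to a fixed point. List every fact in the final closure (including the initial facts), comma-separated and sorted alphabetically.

admit, age_over_65, discharge_ok, exposure_confirmed, fever_present, high_risk, immunocompromised, isolate, o2_sat_low, observe_4h, order_pcr, order_xray, rash, sore_throat

Round 1: R2 [admit & order_xray -> isolate]; R5 [observe_4h & order_xray & exposure_confirmed -> high_risk]. Adds isolate, high_risk.
Round 2: R1 [isolate & high_risk -> fever_present]; R4 [age_over_65 & isolate -> rash]. Adds fever_present, rash.
Round 3: R3 [fever_present & order_pcr -> discharge_ok]. Adds discharge_ok.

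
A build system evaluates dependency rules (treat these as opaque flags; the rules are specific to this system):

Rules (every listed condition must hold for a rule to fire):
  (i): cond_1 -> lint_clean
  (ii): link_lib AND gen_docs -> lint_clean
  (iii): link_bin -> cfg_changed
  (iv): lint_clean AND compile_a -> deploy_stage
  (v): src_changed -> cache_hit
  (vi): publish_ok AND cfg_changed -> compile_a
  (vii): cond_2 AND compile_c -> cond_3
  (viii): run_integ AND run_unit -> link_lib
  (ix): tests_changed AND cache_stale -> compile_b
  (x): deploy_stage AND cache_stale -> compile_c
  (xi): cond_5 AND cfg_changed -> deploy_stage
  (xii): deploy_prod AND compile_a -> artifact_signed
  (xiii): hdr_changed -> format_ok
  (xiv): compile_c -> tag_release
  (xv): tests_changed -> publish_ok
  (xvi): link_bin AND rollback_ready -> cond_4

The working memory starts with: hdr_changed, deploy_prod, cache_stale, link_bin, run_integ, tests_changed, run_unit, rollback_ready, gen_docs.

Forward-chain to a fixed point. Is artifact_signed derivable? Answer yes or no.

Round 1 — (iii), (viii), (ix), (xiii), (xv), (xvi), derive cfg_changed, link_lib, compile_b, format_ok, publish_ok, cond_4.
Round 2 — (ii), (vi), derive lint_clean, compile_a.
Round 3 — (iv), (xii), derive deploy_stage, artifact_signed.
Round 4 — (x), derive compile_c.
Round 5 — (xiv), derive tag_release.
artifact_signed appears in round 3, so it is derivable.

yes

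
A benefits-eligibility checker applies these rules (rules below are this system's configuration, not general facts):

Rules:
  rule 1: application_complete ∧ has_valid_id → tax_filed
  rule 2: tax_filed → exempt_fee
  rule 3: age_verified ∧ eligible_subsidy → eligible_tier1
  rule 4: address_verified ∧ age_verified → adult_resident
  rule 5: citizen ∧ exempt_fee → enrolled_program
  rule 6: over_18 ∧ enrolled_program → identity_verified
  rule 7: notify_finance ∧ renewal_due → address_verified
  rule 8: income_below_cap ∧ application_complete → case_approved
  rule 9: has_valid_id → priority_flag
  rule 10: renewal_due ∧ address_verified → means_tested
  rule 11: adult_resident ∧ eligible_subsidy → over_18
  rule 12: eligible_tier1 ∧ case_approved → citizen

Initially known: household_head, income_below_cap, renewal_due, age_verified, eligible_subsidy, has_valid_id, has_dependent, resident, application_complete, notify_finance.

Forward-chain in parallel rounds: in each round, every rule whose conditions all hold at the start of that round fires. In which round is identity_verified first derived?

Round 1 fires rule 1, rule 3, rule 7, rule 8, rule 9, giving tax_filed, eligible_tier1, address_verified, case_approved, priority_flag.
Round 2 fires rule 2, rule 4, rule 10, rule 12, giving exempt_fee, adult_resident, means_tested, citizen.
Round 3 fires rule 5, rule 11, giving enrolled_program, over_18.
Round 4 fires rule 6, giving identity_verified.
identity_verified first appears in round 4.

4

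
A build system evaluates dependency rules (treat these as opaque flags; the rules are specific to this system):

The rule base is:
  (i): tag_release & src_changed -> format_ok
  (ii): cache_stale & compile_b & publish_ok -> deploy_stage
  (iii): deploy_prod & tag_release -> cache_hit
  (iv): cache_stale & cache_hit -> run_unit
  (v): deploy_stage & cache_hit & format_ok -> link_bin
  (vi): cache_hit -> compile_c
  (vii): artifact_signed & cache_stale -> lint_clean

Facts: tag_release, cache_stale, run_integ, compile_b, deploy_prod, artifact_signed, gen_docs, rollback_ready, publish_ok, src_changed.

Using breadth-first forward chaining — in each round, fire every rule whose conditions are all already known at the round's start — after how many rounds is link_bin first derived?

Round 1: (i) [tag_release & src_changed -> format_ok]; (ii) [cache_stale & compile_b & publish_ok -> deploy_stage]; (iii) [deploy_prod & tag_release -> cache_hit]; (vii) [artifact_signed & cache_stale -> lint_clean]. Adds format_ok, deploy_stage, cache_hit, lint_clean.
Round 2: (iv) [cache_stale & cache_hit -> run_unit]; (v) [deploy_stage & cache_hit & format_ok -> link_bin]; (vi) [cache_hit -> compile_c]. Adds run_unit, link_bin, compile_c.
link_bin first appears in round 2.

2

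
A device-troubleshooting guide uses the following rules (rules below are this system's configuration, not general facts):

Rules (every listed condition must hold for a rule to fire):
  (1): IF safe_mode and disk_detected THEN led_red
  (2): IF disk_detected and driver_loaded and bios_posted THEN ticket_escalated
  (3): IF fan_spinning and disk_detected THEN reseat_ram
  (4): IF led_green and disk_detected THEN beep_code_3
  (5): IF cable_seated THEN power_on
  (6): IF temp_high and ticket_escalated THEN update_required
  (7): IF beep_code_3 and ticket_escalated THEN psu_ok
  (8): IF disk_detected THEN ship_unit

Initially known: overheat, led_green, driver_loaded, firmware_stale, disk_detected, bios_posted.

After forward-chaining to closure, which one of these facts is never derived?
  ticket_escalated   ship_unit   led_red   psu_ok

led_red

Round 1 — (2), (4), (8), derive ticket_escalated, beep_code_3, ship_unit.
Round 2 — (7), derive psu_ok.
Derived: ticket_escalated (round 1), psu_ok (round 2), ship_unit (round 1). led_red never appears in any round.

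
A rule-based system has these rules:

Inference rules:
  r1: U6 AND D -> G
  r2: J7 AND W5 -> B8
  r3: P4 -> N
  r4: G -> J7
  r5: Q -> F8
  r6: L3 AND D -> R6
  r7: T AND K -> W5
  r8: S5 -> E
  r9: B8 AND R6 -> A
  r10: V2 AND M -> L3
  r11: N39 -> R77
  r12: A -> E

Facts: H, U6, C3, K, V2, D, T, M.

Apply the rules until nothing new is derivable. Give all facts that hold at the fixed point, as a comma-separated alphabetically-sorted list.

Round 1: r1 [U6 AND D -> G]; r7 [T AND K -> W5]; r10 [V2 AND M -> L3]. New: G, W5, L3.
Round 2: r4 [G -> J7]; r6 [L3 AND D -> R6]. New: J7, R6.
Round 3: r2 [J7 AND W5 -> B8]. New: B8.
Round 4: r9 [B8 AND R6 -> A]. New: A.
Round 5: r12 [A -> E]. New: E.

A, B8, C3, D, E, G, H, J7, K, L3, M, R6, T, U6, V2, W5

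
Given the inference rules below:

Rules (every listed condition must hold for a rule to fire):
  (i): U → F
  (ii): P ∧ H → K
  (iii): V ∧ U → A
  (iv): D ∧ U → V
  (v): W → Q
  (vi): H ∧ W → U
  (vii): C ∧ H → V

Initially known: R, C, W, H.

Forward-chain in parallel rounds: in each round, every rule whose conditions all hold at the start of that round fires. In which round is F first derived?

Round 1 fires (v), (vi), (vii), giving Q, U, V.
Round 2 fires (i), (iii), giving F, A.
F first appears in round 2.

2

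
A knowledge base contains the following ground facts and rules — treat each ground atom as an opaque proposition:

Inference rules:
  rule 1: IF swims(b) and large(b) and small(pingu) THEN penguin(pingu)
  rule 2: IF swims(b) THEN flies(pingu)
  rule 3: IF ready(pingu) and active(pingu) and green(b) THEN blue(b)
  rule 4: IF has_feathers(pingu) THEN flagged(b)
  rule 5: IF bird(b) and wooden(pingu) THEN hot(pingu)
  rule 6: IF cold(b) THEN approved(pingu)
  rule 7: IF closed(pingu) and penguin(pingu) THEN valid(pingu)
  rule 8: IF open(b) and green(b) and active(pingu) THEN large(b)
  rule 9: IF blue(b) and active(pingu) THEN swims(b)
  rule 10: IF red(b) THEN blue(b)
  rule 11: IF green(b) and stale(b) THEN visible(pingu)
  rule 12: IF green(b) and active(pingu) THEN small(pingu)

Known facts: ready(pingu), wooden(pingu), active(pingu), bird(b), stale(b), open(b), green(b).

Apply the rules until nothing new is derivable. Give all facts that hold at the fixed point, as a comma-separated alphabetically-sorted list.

active(pingu), bird(b), blue(b), flies(pingu), green(b), hot(pingu), large(b), open(b), penguin(pingu), ready(pingu), small(pingu), stale(b), swims(b), visible(pingu), wooden(pingu)

Round 1: rule 3 [IF ready(pingu) and active(pingu) and green(b) THEN blue(b)]; rule 5 [IF bird(b) and wooden(pingu) THEN hot(pingu)]; rule 8 [IF open(b) and green(b) and active(pingu) THEN large(b)]; rule 11 [IF green(b) and stale(b) THEN visible(pingu)]; rule 12 [IF green(b) and active(pingu) THEN small(pingu)]. Adds blue(b), hot(pingu), large(b), visible(pingu), small(pingu).
Round 2: rule 9 [IF blue(b) and active(pingu) THEN swims(b)]. Adds swims(b).
Round 3: rule 1 [IF swims(b) and large(b) and small(pingu) THEN penguin(pingu)]; rule 2 [IF swims(b) THEN flies(pingu)]. Adds penguin(pingu), flies(pingu).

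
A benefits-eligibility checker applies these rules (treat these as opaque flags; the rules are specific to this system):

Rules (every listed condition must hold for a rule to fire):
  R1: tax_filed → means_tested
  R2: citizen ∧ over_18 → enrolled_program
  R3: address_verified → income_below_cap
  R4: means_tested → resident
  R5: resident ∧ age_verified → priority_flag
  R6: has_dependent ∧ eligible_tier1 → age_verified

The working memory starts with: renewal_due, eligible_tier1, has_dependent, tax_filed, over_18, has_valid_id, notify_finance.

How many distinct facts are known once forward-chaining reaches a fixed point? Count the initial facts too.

Round 1: R1 [tax_filed → means_tested]; R6 [has_dependent ∧ eligible_tier1 → age_verified]. Adds means_tested, age_verified.
Round 2: R4 [means_tested → resident]. Adds resident.
Round 3: R5 [resident ∧ age_verified → priority_flag]. Adds priority_flag.
Closure: {age_verified, eligible_tier1, has_dependent, has_valid_id, means_tested, notify_finance, over_18, priority_flag, renewal_due, resident, tax_filed} — 11 facts.

11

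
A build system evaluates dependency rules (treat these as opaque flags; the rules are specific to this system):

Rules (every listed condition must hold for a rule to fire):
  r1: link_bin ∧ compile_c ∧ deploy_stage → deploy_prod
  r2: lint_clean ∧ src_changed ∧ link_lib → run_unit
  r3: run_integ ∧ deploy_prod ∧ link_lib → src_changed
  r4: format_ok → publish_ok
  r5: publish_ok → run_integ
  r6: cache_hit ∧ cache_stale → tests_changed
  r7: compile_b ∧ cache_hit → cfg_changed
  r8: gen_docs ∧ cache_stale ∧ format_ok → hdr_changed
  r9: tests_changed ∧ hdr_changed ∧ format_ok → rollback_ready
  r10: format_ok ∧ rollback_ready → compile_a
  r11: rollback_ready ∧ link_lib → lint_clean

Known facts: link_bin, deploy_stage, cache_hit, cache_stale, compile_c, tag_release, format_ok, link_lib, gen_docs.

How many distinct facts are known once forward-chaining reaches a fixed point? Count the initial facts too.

Round 1: r1 [link_bin ∧ compile_c ∧ deploy_stage → deploy_prod]; r4 [format_ok → publish_ok]; r6 [cache_hit ∧ cache_stale → tests_changed]; r8 [gen_docs ∧ cache_stale ∧ format_ok → hdr_changed]. Adds deploy_prod, publish_ok, tests_changed, hdr_changed.
Round 2: r5 [publish_ok → run_integ]; r9 [tests_changed ∧ hdr_changed ∧ format_ok → rollback_ready]. Adds run_integ, rollback_ready.
Round 3: r3 [run_integ ∧ deploy_prod ∧ link_lib → src_changed]; r10 [format_ok ∧ rollback_ready → compile_a]; r11 [rollback_ready ∧ link_lib → lint_clean]. Adds src_changed, compile_a, lint_clean.
Round 4: r2 [lint_clean ∧ src_changed ∧ link_lib → run_unit]. Adds run_unit.
Closure: {cache_hit, cache_stale, compile_a, compile_c, deploy_prod, deploy_stage, format_ok, gen_docs, hdr_changed, link_bin, link_lib, lint_clean, publish_ok, rollback_ready, run_integ, run_unit, src_changed, tag_release, tests_changed} — 19 facts.

19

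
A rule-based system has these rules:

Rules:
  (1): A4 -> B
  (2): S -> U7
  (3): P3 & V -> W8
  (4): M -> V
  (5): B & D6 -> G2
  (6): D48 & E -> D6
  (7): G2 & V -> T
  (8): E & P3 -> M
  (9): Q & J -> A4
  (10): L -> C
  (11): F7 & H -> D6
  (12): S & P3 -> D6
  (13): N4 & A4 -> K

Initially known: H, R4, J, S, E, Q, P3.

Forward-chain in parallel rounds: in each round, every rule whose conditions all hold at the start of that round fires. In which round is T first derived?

4

Round 1: (2) [S -> U7]; (8) [E & P3 -> M]; (9) [Q & J -> A4]; (12) [S & P3 -> D6]. Adds U7, M, A4, D6.
Round 2: (1) [A4 -> B]; (4) [M -> V]. Adds B, V.
Round 3: (3) [P3 & V -> W8]; (5) [B & D6 -> G2]. Adds W8, G2.
Round 4: (7) [G2 & V -> T]. Adds T.
T first appears in round 4.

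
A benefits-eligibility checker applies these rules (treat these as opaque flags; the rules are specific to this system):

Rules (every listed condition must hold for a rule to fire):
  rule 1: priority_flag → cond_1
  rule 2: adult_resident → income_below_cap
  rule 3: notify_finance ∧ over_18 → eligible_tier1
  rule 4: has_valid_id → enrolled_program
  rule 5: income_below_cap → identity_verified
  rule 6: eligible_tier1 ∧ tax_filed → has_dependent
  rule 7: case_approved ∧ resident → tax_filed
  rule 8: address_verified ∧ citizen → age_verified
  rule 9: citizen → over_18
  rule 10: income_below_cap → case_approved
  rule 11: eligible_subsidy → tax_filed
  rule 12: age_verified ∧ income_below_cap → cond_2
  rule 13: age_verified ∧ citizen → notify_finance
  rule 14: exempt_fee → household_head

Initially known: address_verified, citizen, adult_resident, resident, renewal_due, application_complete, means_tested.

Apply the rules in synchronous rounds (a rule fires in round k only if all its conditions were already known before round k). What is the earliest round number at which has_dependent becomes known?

4

[1] rule 2 [adult_resident → income_below_cap]; rule 8 [address_verified ∧ citizen → age_verified]; rule 9 [citizen → over_18]. ⇒ new: income_below_cap, age_verified, over_18.
[2] rule 5 [income_below_cap → identity_verified]; rule 10 [income_below_cap → case_approved]; rule 12 [age_verified ∧ income_below_cap → cond_2]; rule 13 [age_verified ∧ citizen → notify_finance]. ⇒ new: identity_verified, case_approved, cond_2, notify_finance.
[3] rule 3 [notify_finance ∧ over_18 → eligible_tier1]; rule 7 [case_approved ∧ resident → tax_filed]. ⇒ new: eligible_tier1, tax_filed.
[4] rule 6 [eligible_tier1 ∧ tax_filed → has_dependent]. ⇒ new: has_dependent.
has_dependent first appears in round 4.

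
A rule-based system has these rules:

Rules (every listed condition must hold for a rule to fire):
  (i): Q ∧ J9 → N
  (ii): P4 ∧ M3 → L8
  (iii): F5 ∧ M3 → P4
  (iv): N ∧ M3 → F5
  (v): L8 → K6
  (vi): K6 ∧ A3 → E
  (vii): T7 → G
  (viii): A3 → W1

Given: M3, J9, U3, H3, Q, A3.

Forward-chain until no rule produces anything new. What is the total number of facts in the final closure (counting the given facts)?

13

Round 1: (i) [Q ∧ J9 → N]; (viii) [A3 → W1]. Adds N, W1.
Round 2: (iv) [N ∧ M3 → F5]. Adds F5.
Round 3: (iii) [F5 ∧ M3 → P4]. Adds P4.
Round 4: (ii) [P4 ∧ M3 → L8]. Adds L8.
Round 5: (v) [L8 → K6]. Adds K6.
Round 6: (vi) [K6 ∧ A3 → E]. Adds E.
Closure: {A3, E, F5, H3, J9, K6, L8, M3, N, P4, Q, U3, W1} — 13 facts.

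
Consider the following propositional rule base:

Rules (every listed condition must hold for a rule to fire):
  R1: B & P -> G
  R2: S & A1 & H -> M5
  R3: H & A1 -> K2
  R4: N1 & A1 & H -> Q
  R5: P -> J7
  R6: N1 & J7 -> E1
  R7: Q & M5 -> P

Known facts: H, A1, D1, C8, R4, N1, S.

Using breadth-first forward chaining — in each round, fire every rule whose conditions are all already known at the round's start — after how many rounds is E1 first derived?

4

Round 1: R2 [S & A1 & H -> M5]; R3 [H & A1 -> K2]; R4 [N1 & A1 & H -> Q]. New: M5, K2, Q.
Round 2: R7 [Q & M5 -> P]. New: P.
Round 3: R5 [P -> J7]. New: J7.
Round 4: R6 [N1 & J7 -> E1]. New: E1.
E1 first appears in round 4.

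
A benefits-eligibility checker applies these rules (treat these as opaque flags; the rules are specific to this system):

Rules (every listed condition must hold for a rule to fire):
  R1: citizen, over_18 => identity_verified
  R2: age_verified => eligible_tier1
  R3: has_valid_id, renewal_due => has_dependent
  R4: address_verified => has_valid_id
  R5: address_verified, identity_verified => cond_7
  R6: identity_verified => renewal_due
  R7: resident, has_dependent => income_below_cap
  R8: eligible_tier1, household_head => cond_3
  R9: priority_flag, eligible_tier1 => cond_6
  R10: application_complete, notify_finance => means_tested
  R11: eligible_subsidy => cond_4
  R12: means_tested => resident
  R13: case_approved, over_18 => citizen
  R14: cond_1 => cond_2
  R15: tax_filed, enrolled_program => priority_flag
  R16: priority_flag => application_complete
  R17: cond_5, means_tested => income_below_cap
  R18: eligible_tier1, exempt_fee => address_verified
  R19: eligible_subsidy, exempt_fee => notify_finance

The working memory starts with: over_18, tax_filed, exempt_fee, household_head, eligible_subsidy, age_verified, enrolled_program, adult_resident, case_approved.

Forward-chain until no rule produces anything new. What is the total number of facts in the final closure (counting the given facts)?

26

Round 1 fires R2, R11, R13, R15, R19, giving eligible_tier1, cond_4, citizen, priority_flag, notify_finance.
Round 2 fires R1, R8, R9, R16, R18, giving identity_verified, cond_3, cond_6, application_complete, address_verified.
Round 3 fires R4, R5, R6, R10, giving has_valid_id, cond_7, renewal_due, means_tested.
Round 4 fires R3, R12, giving has_dependent, resident.
Round 5 fires R7, giving income_below_cap.
Closure: {address_verified, adult_resident, age_verified, application_complete, case_approved, citizen, cond_3, cond_4, cond_6, cond_7, eligible_subsidy, eligible_tier1, enrolled_program, exempt_fee, has_dependent, has_valid_id, household_head, identity_verified, income_below_cap, means_tested, notify_finance, over_18, priority_flag, renewal_due, resident, tax_filed} — 26 facts.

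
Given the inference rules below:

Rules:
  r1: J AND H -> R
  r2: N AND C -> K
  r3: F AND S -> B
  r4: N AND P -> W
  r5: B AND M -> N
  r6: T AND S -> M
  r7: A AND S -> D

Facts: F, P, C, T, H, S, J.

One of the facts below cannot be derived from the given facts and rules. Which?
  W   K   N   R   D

Round 1 — r1, r3, r6, derive R, B, M.
Round 2 — r5, derive N.
Round 3 — r2, r4, derive K, W.
Derived: R (round 1), W (round 3), N (round 2), K (round 3). D never appears in any round.

D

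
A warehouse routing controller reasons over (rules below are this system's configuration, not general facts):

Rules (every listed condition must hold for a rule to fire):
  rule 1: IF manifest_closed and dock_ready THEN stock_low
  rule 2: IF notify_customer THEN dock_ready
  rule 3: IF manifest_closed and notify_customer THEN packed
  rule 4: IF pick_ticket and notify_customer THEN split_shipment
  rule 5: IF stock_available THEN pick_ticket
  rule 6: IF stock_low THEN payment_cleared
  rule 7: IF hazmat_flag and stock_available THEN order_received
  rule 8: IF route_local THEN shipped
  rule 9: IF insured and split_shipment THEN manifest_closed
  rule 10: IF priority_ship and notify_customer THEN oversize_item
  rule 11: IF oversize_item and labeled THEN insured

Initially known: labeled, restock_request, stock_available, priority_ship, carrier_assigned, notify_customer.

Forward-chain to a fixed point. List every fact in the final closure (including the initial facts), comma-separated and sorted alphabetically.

carrier_assigned, dock_ready, insured, labeled, manifest_closed, notify_customer, oversize_item, packed, payment_cleared, pick_ticket, priority_ship, restock_request, split_shipment, stock_available, stock_low

Round 1 fires rule 2, rule 5, rule 10, giving dock_ready, pick_ticket, oversize_item.
Round 2 fires rule 4, rule 11, giving split_shipment, insured.
Round 3 fires rule 9, giving manifest_closed.
Round 4 fires rule 1, rule 3, giving stock_low, packed.
Round 5 fires rule 6, giving payment_cleared.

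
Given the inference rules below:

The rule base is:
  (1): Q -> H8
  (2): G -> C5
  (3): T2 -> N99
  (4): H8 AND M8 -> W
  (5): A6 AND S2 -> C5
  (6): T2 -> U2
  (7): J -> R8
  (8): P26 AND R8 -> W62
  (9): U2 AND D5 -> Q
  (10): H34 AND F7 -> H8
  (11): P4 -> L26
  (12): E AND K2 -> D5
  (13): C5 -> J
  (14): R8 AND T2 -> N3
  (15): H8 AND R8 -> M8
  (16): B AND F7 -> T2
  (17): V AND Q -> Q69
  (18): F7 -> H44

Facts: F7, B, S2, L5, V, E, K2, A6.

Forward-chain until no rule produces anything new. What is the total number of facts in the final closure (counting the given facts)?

22

Round 1: (5) [A6 AND S2 -> C5]; (12) [E AND K2 -> D5]; (16) [B AND F7 -> T2]; (18) [F7 -> H44]. New: C5, D5, T2, H44.
Round 2: (3) [T2 -> N99]; (6) [T2 -> U2]; (13) [C5 -> J]. New: N99, U2, J.
Round 3: (7) [J -> R8]; (9) [U2 AND D5 -> Q]. New: R8, Q.
Round 4: (1) [Q -> H8]; (14) [R8 AND T2 -> N3]; (17) [V AND Q -> Q69]. New: H8, N3, Q69.
Round 5: (15) [H8 AND R8 -> M8]. New: M8.
Round 6: (4) [H8 AND M8 -> W]. New: W.
Closure: {A6, B, C5, D5, E, F7, H44, H8, J, K2, L5, M8, N3, N99, Q, Q69, R8, S2, T2, U2, V, W} — 22 facts.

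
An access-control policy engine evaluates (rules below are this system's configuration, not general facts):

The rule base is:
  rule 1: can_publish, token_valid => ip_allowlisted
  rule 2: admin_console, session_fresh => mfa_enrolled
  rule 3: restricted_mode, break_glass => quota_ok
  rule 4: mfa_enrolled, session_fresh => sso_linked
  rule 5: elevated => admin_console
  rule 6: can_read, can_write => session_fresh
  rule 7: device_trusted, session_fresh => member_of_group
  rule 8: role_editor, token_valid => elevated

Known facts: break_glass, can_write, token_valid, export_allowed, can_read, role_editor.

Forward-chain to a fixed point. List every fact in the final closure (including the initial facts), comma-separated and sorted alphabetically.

Round 1 fires rule 6, rule 8, giving session_fresh, elevated.
Round 2 fires rule 5, giving admin_console.
Round 3 fires rule 2, giving mfa_enrolled.
Round 4 fires rule 4, giving sso_linked.

admin_console, break_glass, can_read, can_write, elevated, export_allowed, mfa_enrolled, role_editor, session_fresh, sso_linked, token_valid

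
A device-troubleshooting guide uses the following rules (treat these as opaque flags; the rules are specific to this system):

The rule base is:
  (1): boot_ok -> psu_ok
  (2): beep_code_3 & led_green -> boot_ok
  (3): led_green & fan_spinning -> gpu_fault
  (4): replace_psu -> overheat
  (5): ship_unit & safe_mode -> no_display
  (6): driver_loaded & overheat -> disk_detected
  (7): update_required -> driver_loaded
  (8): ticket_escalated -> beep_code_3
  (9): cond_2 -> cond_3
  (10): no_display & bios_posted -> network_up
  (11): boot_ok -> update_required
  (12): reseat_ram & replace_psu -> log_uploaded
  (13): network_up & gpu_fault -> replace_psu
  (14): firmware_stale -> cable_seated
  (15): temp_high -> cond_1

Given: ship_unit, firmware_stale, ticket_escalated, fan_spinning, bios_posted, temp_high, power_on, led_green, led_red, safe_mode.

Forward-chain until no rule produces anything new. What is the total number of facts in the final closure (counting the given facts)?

23

[1] (3) [led_green & fan_spinning -> gpu_fault]; (5) [ship_unit & safe_mode -> no_display]; (8) [ticket_escalated -> beep_code_3]; (14) [firmware_stale -> cable_seated]; (15) [temp_high -> cond_1]. ⇒ new: gpu_fault, no_display, beep_code_3, cable_seated, cond_1.
[2] (2) [beep_code_3 & led_green -> boot_ok]; (10) [no_display & bios_posted -> network_up]. ⇒ new: boot_ok, network_up.
[3] (1) [boot_ok -> psu_ok]; (11) [boot_ok -> update_required]; (13) [network_up & gpu_fault -> replace_psu]. ⇒ new: psu_ok, update_required, replace_psu.
[4] (4) [replace_psu -> overheat]; (7) [update_required -> driver_loaded]. ⇒ new: overheat, driver_loaded.
[5] (6) [driver_loaded & overheat -> disk_detected]. ⇒ new: disk_detected.
Closure: {beep_code_3, bios_posted, boot_ok, cable_seated, cond_1, disk_detected, driver_loaded, fan_spinning, firmware_stale, gpu_fault, led_green, led_red, network_up, no_display, overheat, power_on, psu_ok, replace_psu, safe_mode, ship_unit, temp_high, ticket_escalated, update_required} — 23 facts.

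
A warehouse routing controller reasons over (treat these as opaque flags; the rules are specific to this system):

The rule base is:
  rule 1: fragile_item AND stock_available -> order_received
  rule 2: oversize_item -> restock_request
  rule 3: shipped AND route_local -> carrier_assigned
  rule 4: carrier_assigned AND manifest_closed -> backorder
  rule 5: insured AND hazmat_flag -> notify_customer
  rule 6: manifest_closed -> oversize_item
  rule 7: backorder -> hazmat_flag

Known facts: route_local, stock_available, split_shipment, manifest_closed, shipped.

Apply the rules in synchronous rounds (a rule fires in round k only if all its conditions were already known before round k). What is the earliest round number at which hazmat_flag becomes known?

3

[1] rule 3 [shipped AND route_local -> carrier_assigned]; rule 6 [manifest_closed -> oversize_item]. ⇒ new: carrier_assigned, oversize_item.
[2] rule 2 [oversize_item -> restock_request]; rule 4 [carrier_assigned AND manifest_closed -> backorder]. ⇒ new: restock_request, backorder.
[3] rule 7 [backorder -> hazmat_flag]. ⇒ new: hazmat_flag.
hazmat_flag first appears in round 3.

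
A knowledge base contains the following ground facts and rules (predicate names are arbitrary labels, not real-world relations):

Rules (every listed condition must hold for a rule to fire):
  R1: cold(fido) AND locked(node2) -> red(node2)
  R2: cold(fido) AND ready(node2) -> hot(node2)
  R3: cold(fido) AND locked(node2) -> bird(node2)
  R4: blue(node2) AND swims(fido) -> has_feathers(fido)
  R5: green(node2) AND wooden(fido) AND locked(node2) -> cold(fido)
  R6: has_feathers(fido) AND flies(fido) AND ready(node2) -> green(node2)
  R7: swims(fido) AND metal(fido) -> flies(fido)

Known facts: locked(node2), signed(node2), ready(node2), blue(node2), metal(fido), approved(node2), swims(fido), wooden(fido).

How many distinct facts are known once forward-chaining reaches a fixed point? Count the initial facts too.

[1] R4 [blue(node2) AND swims(fido) -> has_feathers(fido)]; R7 [swims(fido) AND metal(fido) -> flies(fido)]. ⇒ new: has_feathers(fido), flies(fido).
[2] R6 [has_feathers(fido) AND flies(fido) AND ready(node2) -> green(node2)]. ⇒ new: green(node2).
[3] R5 [green(node2) AND wooden(fido) AND locked(node2) -> cold(fido)]. ⇒ new: cold(fido).
[4] R1 [cold(fido) AND locked(node2) -> red(node2)]; R2 [cold(fido) AND ready(node2) -> hot(node2)]; R3 [cold(fido) AND locked(node2) -> bird(node2)]. ⇒ new: red(node2), hot(node2), bird(node2).
Closure: {approved(node2), bird(node2), blue(node2), cold(fido), flies(fido), green(node2), has_feathers(fido), hot(node2), locked(node2), metal(fido), ready(node2), red(node2), signed(node2), swims(fido), wooden(fido)} — 15 facts.

15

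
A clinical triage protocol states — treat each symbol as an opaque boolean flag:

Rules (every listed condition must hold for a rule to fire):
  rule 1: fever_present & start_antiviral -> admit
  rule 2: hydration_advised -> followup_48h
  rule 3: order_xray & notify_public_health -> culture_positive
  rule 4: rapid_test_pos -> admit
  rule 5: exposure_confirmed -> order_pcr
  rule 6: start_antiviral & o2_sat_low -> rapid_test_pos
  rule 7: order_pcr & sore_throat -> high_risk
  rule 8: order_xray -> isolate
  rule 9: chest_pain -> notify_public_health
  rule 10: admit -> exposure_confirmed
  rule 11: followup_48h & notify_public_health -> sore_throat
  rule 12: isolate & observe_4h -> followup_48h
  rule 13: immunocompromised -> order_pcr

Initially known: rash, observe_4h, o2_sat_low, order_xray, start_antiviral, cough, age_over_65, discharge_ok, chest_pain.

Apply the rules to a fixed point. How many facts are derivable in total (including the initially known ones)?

Round 1: rule 6 [start_antiviral & o2_sat_low -> rapid_test_pos]; rule 8 [order_xray -> isolate]; rule 9 [chest_pain -> notify_public_health]. Adds rapid_test_pos, isolate, notify_public_health.
Round 2: rule 3 [order_xray & notify_public_health -> culture_positive]; rule 4 [rapid_test_pos -> admit]; rule 12 [isolate & observe_4h -> followup_48h]. Adds culture_positive, admit, followup_48h.
Round 3: rule 10 [admit -> exposure_confirmed]; rule 11 [followup_48h & notify_public_health -> sore_throat]. Adds exposure_confirmed, sore_throat.
Round 4: rule 5 [exposure_confirmed -> order_pcr]. Adds order_pcr.
Round 5: rule 7 [order_pcr & sore_throat -> high_risk]. Adds high_risk.
Closure: {admit, age_over_65, chest_pain, cough, culture_positive, discharge_ok, exposure_confirmed, followup_48h, high_risk, isolate, notify_public_health, o2_sat_low, observe_4h, order_pcr, order_xray, rapid_test_pos, rash, sore_throat, start_antiviral} — 19 facts.

19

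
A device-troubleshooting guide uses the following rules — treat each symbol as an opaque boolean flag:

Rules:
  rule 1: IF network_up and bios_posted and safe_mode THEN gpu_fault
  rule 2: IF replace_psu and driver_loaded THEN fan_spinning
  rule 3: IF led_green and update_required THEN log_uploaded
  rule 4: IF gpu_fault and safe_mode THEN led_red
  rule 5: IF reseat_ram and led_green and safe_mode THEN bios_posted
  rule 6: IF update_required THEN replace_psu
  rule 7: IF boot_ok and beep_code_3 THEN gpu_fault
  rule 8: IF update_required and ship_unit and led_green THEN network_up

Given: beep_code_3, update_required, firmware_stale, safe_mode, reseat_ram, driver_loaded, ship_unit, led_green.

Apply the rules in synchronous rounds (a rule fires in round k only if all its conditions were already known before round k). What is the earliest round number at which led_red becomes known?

3

[1] rule 3 [IF led_green and update_required THEN log_uploaded]; rule 5 [IF reseat_ram and led_green and safe_mode THEN bios_posted]; rule 6 [IF update_required THEN replace_psu]; rule 8 [IF update_required and ship_unit and led_green THEN network_up]. ⇒ new: log_uploaded, bios_posted, replace_psu, network_up.
[2] rule 1 [IF network_up and bios_posted and safe_mode THEN gpu_fault]; rule 2 [IF replace_psu and driver_loaded THEN fan_spinning]. ⇒ new: gpu_fault, fan_spinning.
[3] rule 4 [IF gpu_fault and safe_mode THEN led_red]. ⇒ new: led_red.
led_red first appears in round 3.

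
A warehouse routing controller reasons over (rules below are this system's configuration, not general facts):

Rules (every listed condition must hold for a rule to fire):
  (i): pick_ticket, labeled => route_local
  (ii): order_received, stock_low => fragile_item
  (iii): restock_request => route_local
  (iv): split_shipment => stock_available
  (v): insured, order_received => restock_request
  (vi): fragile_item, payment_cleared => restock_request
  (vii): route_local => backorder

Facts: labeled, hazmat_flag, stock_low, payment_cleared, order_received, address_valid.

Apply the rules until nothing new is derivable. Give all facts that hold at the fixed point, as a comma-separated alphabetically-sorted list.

address_valid, backorder, fragile_item, hazmat_flag, labeled, order_received, payment_cleared, restock_request, route_local, stock_low

Round 1 fires (ii), giving fragile_item.
Round 2 fires (vi), giving restock_request.
Round 3 fires (iii), giving route_local.
Round 4 fires (vii), giving backorder.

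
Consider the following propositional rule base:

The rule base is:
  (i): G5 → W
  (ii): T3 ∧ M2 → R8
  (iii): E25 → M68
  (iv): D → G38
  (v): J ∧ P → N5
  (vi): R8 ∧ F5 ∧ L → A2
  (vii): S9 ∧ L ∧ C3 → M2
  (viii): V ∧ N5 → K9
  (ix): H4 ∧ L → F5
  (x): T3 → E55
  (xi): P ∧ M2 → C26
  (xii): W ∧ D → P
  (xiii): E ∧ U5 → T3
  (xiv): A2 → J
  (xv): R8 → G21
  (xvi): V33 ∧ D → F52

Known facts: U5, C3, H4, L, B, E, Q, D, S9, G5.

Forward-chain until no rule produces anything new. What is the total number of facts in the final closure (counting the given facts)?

Round 1 — (i), (iv), (vii), (ix), (xiii), derive W, G38, M2, F5, T3.
Round 2 — (ii), (x), (xii), derive R8, E55, P.
Round 3 — (vi), (xi), (xv), derive A2, C26, G21.
Round 4 — (xiv), derive J.
Round 5 — (v), derive N5.
Closure: {A2, B, C26, C3, D, E, E55, F5, G21, G38, G5, H4, J, L, M2, N5, P, Q, R8, S9, T3, U5, W} — 23 facts.

23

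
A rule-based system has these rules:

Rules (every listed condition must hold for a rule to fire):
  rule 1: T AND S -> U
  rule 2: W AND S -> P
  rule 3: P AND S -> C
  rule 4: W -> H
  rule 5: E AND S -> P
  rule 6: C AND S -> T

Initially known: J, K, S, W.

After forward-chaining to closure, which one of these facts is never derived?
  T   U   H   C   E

[1] rule 2 [W AND S -> P]; rule 4 [W -> H]. ⇒ new: P, H.
[2] rule 3 [P AND S -> C]. ⇒ new: C.
[3] rule 6 [C AND S -> T]. ⇒ new: T.
[4] rule 1 [T AND S -> U]. ⇒ new: U.
Derived: C (round 2), T (round 3), H (round 1), U (round 4). E never appears in any round.

E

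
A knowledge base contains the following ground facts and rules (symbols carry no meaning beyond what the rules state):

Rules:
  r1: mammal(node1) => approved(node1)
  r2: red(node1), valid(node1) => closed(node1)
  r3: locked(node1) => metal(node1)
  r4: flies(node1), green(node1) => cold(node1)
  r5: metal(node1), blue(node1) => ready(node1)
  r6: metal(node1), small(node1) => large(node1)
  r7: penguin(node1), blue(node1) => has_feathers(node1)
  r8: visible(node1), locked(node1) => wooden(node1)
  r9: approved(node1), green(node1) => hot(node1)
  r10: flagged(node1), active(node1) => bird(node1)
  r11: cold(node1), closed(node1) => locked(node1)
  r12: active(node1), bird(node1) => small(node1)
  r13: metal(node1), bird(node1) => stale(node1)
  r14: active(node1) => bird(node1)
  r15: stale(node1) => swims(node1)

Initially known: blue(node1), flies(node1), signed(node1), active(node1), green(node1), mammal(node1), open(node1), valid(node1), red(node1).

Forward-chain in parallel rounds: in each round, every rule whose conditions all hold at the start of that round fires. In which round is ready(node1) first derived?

Round 1: r1 [mammal(node1) => approved(node1)]; r2 [red(node1), valid(node1) => closed(node1)]; r4 [flies(node1), green(node1) => cold(node1)]; r14 [active(node1) => bird(node1)]. New: approved(node1), closed(node1), cold(node1), bird(node1).
Round 2: r9 [approved(node1), green(node1) => hot(node1)]; r11 [cold(node1), closed(node1) => locked(node1)]; r12 [active(node1), bird(node1) => small(node1)]. New: hot(node1), locked(node1), small(node1).
Round 3: r3 [locked(node1) => metal(node1)]. New: metal(node1).
Round 4: r5 [metal(node1), blue(node1) => ready(node1)]; r6 [metal(node1), small(node1) => large(node1)]; r13 [metal(node1), bird(node1) => stale(node1)]. New: ready(node1), large(node1), stale(node1).
ready(node1) first appears in round 4.

4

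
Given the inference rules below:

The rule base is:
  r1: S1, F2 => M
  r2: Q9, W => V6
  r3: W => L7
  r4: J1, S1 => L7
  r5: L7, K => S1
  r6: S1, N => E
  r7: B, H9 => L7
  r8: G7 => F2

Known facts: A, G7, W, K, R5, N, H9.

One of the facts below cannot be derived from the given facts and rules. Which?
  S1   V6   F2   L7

Round 1: r3 [W => L7]; r8 [G7 => F2]. Adds L7, F2.
Round 2: r5 [L7, K => S1]. Adds S1.
Round 3: r1 [S1, F2 => M]; r6 [S1, N => E]. Adds M, E.
Derived: F2 (round 1), L7 (round 1), S1 (round 2). V6 never appears in any round.

V6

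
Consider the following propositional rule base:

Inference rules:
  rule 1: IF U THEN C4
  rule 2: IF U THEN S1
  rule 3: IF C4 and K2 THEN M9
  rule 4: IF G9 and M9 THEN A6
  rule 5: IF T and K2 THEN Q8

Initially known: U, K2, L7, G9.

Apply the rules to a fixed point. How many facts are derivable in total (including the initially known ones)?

8

Round 1 fires rule 1, rule 2, giving C4, S1.
Round 2 fires rule 3, giving M9.
Round 3 fires rule 4, giving A6.
Closure: {A6, C4, G9, K2, L7, M9, S1, U} — 8 facts.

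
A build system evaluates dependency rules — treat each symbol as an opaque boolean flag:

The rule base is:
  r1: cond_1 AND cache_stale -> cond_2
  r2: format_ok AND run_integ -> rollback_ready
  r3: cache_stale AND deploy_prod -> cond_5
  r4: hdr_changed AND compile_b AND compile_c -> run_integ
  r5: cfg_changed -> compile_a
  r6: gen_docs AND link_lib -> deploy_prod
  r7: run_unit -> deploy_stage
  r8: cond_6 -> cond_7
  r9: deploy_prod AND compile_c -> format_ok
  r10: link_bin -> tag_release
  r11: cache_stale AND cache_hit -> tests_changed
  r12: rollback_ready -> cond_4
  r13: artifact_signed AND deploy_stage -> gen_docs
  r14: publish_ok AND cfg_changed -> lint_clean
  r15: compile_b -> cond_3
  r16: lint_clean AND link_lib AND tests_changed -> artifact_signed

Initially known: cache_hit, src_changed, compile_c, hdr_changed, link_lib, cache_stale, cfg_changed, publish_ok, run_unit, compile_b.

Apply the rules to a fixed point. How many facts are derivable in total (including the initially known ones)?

Round 1 fires r4, r5, r7, r11, r14, r15, giving run_integ, compile_a, deploy_stage, tests_changed, lint_clean, cond_3.
Round 2 fires r16, giving artifact_signed.
Round 3 fires r13, giving gen_docs.
Round 4 fires r6, giving deploy_prod.
Round 5 fires r3, r9, giving cond_5, format_ok.
Round 6 fires r2, giving rollback_ready.
Round 7 fires r12, giving cond_4.
Closure: {artifact_signed, cache_hit, cache_stale, cfg_changed, compile_a, compile_b, compile_c, cond_3, cond_4, cond_5, deploy_prod, deploy_stage, format_ok, gen_docs, hdr_changed, link_lib, lint_clean, publish_ok, rollback_ready, run_integ, run_unit, src_changed, tests_changed} — 23 facts.

23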